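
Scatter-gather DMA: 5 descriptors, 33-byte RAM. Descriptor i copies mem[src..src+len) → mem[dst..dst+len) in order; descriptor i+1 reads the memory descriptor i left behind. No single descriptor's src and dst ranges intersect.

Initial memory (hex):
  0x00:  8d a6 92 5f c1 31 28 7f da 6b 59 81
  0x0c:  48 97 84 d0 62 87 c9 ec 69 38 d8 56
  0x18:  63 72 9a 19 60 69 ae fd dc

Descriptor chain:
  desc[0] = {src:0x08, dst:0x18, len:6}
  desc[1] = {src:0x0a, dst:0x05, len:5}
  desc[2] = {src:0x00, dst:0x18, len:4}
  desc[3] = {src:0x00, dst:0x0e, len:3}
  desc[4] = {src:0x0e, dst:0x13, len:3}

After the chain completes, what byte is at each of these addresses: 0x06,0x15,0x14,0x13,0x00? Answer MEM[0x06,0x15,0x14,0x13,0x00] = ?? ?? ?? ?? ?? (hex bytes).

MEM[0x06,0x15,0x14,0x13,0x00] = 81 92 a6 8d 8d

  after D0: wrote 6B at 0x18 = da6b59814897
  after D1: wrote 5B at 0x05 = 5981489784
  after D2: wrote 4B at 0x18 = 8da6925f
  after D3: wrote 3B at 0x0e = 8da692
  after D4: wrote 3B at 0x13 = 8da692
query mem[0x06]=0x81, mem[0x15]=0x92, mem[0x14]=0xa6, mem[0x13]=0x8d, mem[0x00]=0x8d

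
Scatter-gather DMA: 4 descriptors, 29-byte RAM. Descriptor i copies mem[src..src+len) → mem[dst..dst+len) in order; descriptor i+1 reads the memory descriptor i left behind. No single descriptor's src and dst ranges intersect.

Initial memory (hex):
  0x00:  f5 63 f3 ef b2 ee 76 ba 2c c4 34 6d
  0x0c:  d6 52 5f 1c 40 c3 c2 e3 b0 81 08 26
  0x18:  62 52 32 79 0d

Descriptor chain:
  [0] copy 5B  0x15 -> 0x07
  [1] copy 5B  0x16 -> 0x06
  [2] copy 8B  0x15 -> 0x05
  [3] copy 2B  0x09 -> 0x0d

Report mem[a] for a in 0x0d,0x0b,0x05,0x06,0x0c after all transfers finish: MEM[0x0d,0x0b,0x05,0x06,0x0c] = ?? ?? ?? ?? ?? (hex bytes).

#0 dst[0x07+5] := {0x81,0x08,0x26,0x62,0x52}
#1 dst[0x06+5] := {0x08,0x26,0x62,0x52,0x32}
#2 dst[0x05+8] := {0x81,0x08,0x26,0x62,0x52,0x32,0x79,0x0d}
#3 dst[0x0d+2] := {0x52,0x32}
query mem[0x0d]=0x52, mem[0x0b]=0x79, mem[0x05]=0x81, mem[0x06]=0x08, mem[0x0c]=0x0d

MEM[0x0d,0x0b,0x05,0x06,0x0c] = 52 79 81 08 0d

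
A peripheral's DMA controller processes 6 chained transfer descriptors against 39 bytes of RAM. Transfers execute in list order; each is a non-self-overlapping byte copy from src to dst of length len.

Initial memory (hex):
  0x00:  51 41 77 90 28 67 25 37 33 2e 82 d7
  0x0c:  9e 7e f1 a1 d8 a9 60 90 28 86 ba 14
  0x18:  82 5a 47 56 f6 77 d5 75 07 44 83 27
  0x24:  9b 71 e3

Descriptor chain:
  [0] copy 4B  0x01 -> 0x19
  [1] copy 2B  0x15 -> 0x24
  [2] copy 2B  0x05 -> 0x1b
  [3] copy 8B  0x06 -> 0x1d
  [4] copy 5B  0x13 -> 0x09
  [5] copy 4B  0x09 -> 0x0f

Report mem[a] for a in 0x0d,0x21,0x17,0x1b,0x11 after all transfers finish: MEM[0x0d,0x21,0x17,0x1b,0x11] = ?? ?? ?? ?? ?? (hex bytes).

MEM[0x0d,0x21,0x17,0x1b,0x11] = 14 82 14 67 86

#0 dst[0x19+4] := {0x41,0x77,0x90,0x28}
#1 dst[0x24+2] := {0x86,0xba}
#2 dst[0x1b+2] := {0x67,0x25}
#3 dst[0x1d+8] := {0x25,0x37,0x33,0x2e,0x82,0xd7,0x9e,0x7e}
#4 dst[0x09+5] := {0x90,0x28,0x86,0xba,0x14}
#5 dst[0x0f+4] := {0x90,0x28,0x86,0xba}
query mem[0x0d]=0x14, mem[0x21]=0x82, mem[0x17]=0x14, mem[0x1b]=0x67, mem[0x11]=0x86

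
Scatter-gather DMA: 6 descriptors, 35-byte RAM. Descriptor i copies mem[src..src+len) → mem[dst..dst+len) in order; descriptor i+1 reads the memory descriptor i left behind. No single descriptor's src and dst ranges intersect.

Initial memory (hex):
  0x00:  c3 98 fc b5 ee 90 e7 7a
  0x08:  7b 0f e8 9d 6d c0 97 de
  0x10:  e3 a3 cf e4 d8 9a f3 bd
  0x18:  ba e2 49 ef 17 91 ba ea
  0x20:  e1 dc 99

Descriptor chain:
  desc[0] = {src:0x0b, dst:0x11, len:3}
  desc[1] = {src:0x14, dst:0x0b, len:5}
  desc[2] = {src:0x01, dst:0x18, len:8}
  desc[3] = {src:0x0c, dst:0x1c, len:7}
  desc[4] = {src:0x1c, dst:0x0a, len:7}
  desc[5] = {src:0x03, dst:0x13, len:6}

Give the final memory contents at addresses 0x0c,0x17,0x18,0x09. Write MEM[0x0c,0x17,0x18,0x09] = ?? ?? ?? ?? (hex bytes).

#0 dst[0x11+3] := {0x9d,0x6d,0xc0}
#1 dst[0x0b+5] := {0xd8,0x9a,0xf3,0xbd,0xba}
#2 dst[0x18+8] := {0x98,0xfc,0xb5,0xee,0x90,0xe7,0x7a,0x7b}
#3 dst[0x1c+7] := {0x9a,0xf3,0xbd,0xba,0xe3,0x9d,0x6d}
#4 dst[0x0a+7] := {0x9a,0xf3,0xbd,0xba,0xe3,0x9d,0x6d}
#5 dst[0x13+6] := {0xb5,0xee,0x90,0xe7,0x7a,0x7b}
query mem[0x0c]=0xbd, mem[0x17]=0x7a, mem[0x18]=0x7b, mem[0x09]=0x0f

MEM[0x0c,0x17,0x18,0x09] = bd 7a 7b 0f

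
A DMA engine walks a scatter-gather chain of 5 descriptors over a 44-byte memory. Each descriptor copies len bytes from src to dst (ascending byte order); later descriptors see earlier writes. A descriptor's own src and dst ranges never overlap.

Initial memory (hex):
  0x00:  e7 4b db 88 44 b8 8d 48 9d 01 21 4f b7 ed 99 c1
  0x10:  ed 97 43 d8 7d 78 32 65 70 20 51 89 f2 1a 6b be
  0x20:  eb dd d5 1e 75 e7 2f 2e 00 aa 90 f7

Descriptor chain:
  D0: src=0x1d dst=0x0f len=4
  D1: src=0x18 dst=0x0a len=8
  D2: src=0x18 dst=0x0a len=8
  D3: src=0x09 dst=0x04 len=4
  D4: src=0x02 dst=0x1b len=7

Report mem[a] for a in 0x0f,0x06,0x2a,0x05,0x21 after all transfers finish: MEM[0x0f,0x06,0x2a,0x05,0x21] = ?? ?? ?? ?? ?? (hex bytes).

#0 dst[0x0f+4] := {0x1a,0x6b,0xbe,0xeb}
#1 dst[0x0a+8] := {0x70,0x20,0x51,0x89,0xf2,0x1a,0x6b,0xbe}
#2 dst[0x0a+8] := {0x70,0x20,0x51,0x89,0xf2,0x1a,0x6b,0xbe}
#3 dst[0x04+4] := {0x01,0x70,0x20,0x51}
#4 dst[0x1b+7] := {0xdb,0x88,0x01,0x70,0x20,0x51,0x9d}
query mem[0x0f]=0x1a, mem[0x06]=0x20, mem[0x2a]=0x90, mem[0x05]=0x70, mem[0x21]=0x9d

MEM[0x0f,0x06,0x2a,0x05,0x21] = 1a 20 90 70 9d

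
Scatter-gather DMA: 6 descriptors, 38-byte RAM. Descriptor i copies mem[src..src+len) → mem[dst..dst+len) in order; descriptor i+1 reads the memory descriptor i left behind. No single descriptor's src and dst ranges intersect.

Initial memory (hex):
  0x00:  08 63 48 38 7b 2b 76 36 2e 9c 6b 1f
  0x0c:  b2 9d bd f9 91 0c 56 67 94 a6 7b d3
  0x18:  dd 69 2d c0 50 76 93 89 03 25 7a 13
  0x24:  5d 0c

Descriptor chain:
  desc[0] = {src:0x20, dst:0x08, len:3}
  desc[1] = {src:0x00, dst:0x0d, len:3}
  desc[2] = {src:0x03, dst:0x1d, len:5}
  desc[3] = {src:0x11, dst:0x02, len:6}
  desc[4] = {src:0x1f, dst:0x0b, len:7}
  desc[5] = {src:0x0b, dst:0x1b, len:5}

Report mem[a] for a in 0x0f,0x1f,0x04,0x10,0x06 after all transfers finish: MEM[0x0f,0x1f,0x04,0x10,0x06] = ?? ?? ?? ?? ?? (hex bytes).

#0 dst[0x08+3] := {0x03,0x25,0x7a}
#1 dst[0x0d+3] := {0x08,0x63,0x48}
#2 dst[0x1d+5] := {0x38,0x7b,0x2b,0x76,0x36}
#3 dst[0x02+6] := {0x0c,0x56,0x67,0x94,0xa6,0x7b}
#4 dst[0x0b+7] := {0x2b,0x76,0x36,0x7a,0x13,0x5d,0x0c}
#5 dst[0x1b+5] := {0x2b,0x76,0x36,0x7a,0x13}
query mem[0x0f]=0x13, mem[0x1f]=0x13, mem[0x04]=0x67, mem[0x10]=0x5d, mem[0x06]=0xa6

MEM[0x0f,0x1f,0x04,0x10,0x06] = 13 13 67 5d a6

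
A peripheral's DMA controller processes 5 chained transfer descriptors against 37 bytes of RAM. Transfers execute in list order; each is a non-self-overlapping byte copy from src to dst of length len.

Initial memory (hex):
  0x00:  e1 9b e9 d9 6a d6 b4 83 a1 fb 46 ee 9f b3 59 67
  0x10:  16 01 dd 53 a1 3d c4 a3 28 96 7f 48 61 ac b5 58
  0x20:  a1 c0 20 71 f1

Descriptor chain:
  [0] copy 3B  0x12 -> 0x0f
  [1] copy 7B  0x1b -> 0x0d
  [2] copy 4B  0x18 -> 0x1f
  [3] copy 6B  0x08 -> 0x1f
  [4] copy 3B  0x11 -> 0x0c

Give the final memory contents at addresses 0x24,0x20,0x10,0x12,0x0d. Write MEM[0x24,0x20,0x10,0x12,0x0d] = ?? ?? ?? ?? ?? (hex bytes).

MEM[0x24,0x20,0x10,0x12,0x0d] = 48 fb b5 a1 a1

#0 dst[0x0f+3] := {0xdd,0x53,0xa1}
#1 dst[0x0d+7] := {0x48,0x61,0xac,0xb5,0x58,0xa1,0xc0}
#2 dst[0x1f+4] := {0x28,0x96,0x7f,0x48}
#3 dst[0x1f+6] := {0xa1,0xfb,0x46,0xee,0x9f,0x48}
#4 dst[0x0c+3] := {0x58,0xa1,0xc0}
query mem[0x24]=0x48, mem[0x20]=0xfb, mem[0x10]=0xb5, mem[0x12]=0xa1, mem[0x0d]=0xa1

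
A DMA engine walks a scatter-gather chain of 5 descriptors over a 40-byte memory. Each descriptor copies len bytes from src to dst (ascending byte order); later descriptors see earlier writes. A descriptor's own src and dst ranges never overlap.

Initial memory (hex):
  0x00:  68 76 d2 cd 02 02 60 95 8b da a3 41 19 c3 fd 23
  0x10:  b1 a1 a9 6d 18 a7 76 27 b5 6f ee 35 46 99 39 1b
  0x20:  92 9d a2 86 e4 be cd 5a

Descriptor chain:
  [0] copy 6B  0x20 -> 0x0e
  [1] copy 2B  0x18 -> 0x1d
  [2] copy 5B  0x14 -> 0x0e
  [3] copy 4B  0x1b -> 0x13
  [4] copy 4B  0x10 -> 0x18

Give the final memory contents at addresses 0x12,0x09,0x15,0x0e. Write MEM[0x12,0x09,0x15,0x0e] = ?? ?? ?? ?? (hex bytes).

MEM[0x12,0x09,0x15,0x0e] = b5 da b5 18

D0: mem[0x0e..0x13] <- [92 9d a2 86 e4 be]
D1: mem[0x1d..0x1e] <- [b5 6f]
D2: mem[0x0e..0x12] <- [18 a7 76 27 b5]
D3: mem[0x13..0x16] <- [35 46 b5 6f]
D4: mem[0x18..0x1b] <- [76 27 b5 35]
query mem[0x12]=0xb5, mem[0x09]=0xda, mem[0x15]=0xb5, mem[0x0e]=0x18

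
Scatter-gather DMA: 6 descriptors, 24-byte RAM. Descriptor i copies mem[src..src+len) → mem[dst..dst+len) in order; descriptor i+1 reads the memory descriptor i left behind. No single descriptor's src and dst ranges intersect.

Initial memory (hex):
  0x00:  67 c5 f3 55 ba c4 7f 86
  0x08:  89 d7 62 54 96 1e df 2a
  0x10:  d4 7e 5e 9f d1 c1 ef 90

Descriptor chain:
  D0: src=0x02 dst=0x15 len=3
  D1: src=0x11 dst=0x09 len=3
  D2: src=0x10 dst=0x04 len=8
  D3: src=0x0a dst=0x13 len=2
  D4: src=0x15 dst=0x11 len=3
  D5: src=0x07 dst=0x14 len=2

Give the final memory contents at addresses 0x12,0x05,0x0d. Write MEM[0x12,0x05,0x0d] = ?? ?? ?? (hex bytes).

MEM[0x12,0x05,0x0d] = 55 7e 1e

  after D0: wrote 3B at 0x15 = f355ba
  after D1: wrote 3B at 0x09 = 7e5e9f
  after D2: wrote 8B at 0x04 = d47e5e9fd1f355ba
  after D3: wrote 2B at 0x13 = 55ba
  after D4: wrote 3B at 0x11 = f355ba
  after D5: wrote 2B at 0x14 = 9fd1
query mem[0x12]=0x55, mem[0x05]=0x7e, mem[0x0d]=0x1e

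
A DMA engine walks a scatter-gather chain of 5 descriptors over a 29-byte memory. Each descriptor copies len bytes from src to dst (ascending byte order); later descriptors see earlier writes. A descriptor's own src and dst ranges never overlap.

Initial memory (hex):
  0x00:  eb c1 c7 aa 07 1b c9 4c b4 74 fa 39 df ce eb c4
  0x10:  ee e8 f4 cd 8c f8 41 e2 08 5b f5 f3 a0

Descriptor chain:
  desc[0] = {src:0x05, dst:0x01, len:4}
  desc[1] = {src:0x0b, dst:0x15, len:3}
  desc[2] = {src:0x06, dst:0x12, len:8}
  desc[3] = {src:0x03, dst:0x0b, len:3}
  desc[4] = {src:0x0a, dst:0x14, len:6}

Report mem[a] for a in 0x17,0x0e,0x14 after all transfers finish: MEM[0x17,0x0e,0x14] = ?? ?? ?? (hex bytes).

#0 dst[0x01+4] := {0x1b,0xc9,0x4c,0xb4}
#1 dst[0x15+3] := {0x39,0xdf,0xce}
#2 dst[0x12+8] := {0xc9,0x4c,0xb4,0x74,0xfa,0x39,0xdf,0xce}
#3 dst[0x0b+3] := {0x4c,0xb4,0x1b}
#4 dst[0x14+6] := {0xfa,0x4c,0xb4,0x1b,0xeb,0xc4}
query mem[0x17]=0x1b, mem[0x0e]=0xeb, mem[0x14]=0xfa

MEM[0x17,0x0e,0x14] = 1b eb fa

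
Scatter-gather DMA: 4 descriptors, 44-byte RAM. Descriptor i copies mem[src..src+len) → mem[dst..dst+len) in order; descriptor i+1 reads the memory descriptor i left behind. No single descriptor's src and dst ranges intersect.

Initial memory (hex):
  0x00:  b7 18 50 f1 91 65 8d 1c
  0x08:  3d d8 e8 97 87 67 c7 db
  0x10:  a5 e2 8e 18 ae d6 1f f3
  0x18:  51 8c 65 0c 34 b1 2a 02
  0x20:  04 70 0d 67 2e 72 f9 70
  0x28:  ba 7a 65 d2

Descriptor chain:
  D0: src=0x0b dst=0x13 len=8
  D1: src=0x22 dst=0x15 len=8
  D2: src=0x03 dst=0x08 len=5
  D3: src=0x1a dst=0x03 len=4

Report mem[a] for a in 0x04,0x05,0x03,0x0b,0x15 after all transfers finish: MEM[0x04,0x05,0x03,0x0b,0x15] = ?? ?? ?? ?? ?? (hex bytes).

MEM[0x04,0x05,0x03,0x0b,0x15] = ba 7a 70 8d 0d

[0] 0x0b->0x13 len=8 : 97 87 67 c7 db a5 e2 8e
[1] 0x22->0x15 len=8 : 0d 67 2e 72 f9 70 ba 7a
[2] 0x03->0x08 len=5 : f1 91 65 8d 1c
[3] 0x1a->0x03 len=4 : 70 ba 7a b1
query mem[0x04]=0xba, mem[0x05]=0x7a, mem[0x03]=0x70, mem[0x0b]=0x8d, mem[0x15]=0x0d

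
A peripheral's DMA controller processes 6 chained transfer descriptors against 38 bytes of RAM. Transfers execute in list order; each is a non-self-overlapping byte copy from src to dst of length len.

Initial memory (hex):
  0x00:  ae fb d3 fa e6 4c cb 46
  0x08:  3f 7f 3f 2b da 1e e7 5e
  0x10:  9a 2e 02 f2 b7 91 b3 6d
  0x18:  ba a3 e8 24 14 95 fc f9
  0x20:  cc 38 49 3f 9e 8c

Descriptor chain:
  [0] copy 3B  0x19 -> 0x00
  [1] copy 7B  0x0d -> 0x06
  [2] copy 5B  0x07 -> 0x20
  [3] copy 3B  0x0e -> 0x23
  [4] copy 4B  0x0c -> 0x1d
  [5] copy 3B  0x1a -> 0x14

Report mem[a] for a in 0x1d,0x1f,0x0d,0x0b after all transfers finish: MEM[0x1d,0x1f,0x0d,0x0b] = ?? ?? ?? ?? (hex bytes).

MEM[0x1d,0x1f,0x0d,0x0b] = f2 e7 1e 02

  after D0: wrote 3B at 0x00 = a3e824
  after D1: wrote 7B at 0x06 = 1ee75e9a2e02f2
  after D2: wrote 5B at 0x20 = e75e9a2e02
  after D3: wrote 3B at 0x23 = e75e9a
  after D4: wrote 4B at 0x1d = f21ee75e
  after D5: wrote 3B at 0x14 = e82414
query mem[0x1d]=0xf2, mem[0x1f]=0xe7, mem[0x0d]=0x1e, mem[0x0b]=0x02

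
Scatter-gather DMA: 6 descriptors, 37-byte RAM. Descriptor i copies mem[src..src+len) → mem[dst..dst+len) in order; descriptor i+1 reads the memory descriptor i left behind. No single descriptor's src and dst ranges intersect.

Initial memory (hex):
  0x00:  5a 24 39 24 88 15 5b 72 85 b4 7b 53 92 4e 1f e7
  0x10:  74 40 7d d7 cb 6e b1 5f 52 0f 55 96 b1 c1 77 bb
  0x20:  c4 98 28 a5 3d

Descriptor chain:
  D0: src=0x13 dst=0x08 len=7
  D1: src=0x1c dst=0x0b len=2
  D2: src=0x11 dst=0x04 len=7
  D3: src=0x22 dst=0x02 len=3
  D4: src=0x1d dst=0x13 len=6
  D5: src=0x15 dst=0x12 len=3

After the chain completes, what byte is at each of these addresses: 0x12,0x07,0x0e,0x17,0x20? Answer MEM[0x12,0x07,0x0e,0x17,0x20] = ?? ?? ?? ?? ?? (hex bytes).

D0: mem[0x08..0x0e] <- [d7 cb 6e b1 5f 52 0f]
D1: mem[0x0b..0x0c] <- [b1 c1]
D2: mem[0x04..0x0a] <- [40 7d d7 cb 6e b1 5f]
D3: mem[0x02..0x04] <- [28 a5 3d]
D4: mem[0x13..0x18] <- [c1 77 bb c4 98 28]
D5: mem[0x12..0x14] <- [bb c4 98]
query mem[0x12]=0xbb, mem[0x07]=0xcb, mem[0x0e]=0x0f, mem[0x17]=0x98, mem[0x20]=0xc4

MEM[0x12,0x07,0x0e,0x17,0x20] = bb cb 0f 98 c4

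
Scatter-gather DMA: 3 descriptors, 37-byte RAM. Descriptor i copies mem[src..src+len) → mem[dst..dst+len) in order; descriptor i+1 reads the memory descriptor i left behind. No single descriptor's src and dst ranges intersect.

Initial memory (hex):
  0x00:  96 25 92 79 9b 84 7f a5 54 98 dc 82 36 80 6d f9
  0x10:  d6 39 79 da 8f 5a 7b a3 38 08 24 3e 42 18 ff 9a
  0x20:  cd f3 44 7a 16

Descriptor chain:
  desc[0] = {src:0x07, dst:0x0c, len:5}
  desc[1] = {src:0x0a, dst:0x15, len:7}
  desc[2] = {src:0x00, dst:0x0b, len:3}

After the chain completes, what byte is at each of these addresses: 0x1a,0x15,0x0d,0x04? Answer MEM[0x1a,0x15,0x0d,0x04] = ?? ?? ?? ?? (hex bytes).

MEM[0x1a,0x15,0x0d,0x04] = dc dc 92 9b

#0 dst[0x0c+5] := {0xa5,0x54,0x98,0xdc,0x82}
#1 dst[0x15+7] := {0xdc,0x82,0xa5,0x54,0x98,0xdc,0x82}
#2 dst[0x0b+3] := {0x96,0x25,0x92}
query mem[0x1a]=0xdc, mem[0x15]=0xdc, mem[0x0d]=0x92, mem[0x04]=0x9b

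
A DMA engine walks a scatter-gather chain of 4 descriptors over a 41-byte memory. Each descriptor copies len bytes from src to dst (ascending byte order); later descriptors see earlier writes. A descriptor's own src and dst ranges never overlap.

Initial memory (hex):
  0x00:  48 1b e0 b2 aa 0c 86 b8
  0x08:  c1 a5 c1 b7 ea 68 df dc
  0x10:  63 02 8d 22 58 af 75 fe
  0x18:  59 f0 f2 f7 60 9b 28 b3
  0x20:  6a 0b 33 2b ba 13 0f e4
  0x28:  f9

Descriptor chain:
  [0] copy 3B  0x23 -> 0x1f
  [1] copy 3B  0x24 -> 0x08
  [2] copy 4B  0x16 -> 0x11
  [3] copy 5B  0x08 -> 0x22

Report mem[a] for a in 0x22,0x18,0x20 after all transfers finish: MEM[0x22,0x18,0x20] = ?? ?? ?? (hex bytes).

D0: mem[0x1f..0x21] <- [2b ba 13]
D1: mem[0x08..0x0a] <- [ba 13 0f]
D2: mem[0x11..0x14] <- [75 fe 59 f0]
D3: mem[0x22..0x26] <- [ba 13 0f b7 ea]
query mem[0x22]=0xba, mem[0x18]=0x59, mem[0x20]=0xba

MEM[0x22,0x18,0x20] = ba 59 ba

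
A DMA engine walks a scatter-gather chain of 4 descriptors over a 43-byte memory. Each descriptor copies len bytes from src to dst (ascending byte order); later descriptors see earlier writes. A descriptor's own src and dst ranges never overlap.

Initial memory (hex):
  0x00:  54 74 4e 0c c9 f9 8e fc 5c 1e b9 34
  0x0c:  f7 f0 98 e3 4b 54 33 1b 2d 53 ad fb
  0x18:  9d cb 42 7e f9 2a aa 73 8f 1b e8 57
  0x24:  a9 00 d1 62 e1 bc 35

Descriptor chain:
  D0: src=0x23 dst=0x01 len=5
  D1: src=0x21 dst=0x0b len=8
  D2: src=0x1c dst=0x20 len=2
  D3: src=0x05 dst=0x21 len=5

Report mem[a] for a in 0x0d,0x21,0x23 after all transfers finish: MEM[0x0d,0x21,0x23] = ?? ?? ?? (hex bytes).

[0] 0x23->0x01 len=5 : 57 a9 00 d1 62
[1] 0x21->0x0b len=8 : 1b e8 57 a9 00 d1 62 e1
[2] 0x1c->0x20 len=2 : f9 2a
[3] 0x05->0x21 len=5 : 62 8e fc 5c 1e
query mem[0x0d]=0x57, mem[0x21]=0x62, mem[0x23]=0xfc

MEM[0x0d,0x21,0x23] = 57 62 fc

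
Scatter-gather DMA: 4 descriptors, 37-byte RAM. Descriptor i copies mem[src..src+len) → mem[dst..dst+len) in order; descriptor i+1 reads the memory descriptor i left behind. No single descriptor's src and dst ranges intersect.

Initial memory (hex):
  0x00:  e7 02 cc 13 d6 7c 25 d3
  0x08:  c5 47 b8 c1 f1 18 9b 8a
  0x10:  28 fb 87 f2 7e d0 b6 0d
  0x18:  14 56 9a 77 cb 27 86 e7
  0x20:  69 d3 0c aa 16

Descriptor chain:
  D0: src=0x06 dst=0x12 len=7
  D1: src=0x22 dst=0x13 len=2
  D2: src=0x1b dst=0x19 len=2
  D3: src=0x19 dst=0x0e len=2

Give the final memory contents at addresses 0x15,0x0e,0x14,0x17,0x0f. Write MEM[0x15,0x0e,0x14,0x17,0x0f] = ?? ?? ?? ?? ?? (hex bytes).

D0: mem[0x12..0x18] <- [25 d3 c5 47 b8 c1 f1]
D1: mem[0x13..0x14] <- [0c aa]
D2: mem[0x19..0x1a] <- [77 cb]
D3: mem[0x0e..0x0f] <- [77 cb]
query mem[0x15]=0x47, mem[0x0e]=0x77, mem[0x14]=0xaa, mem[0x17]=0xc1, mem[0x0f]=0xcb

MEM[0x15,0x0e,0x14,0x17,0x0f] = 47 77 aa c1 cb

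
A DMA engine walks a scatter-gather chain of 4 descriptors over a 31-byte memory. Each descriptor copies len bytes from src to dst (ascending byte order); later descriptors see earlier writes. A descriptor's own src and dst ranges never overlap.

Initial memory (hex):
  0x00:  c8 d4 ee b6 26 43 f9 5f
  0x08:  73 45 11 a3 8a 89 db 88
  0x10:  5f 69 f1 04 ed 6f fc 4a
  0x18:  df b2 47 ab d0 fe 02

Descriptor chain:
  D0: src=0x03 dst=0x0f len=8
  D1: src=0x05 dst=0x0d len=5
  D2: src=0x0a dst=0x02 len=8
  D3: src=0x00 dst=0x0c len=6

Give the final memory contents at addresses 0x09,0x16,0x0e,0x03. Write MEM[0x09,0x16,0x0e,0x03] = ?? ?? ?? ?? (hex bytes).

D0: mem[0x0f..0x16] <- [b6 26 43 f9 5f 73 45 11]
D1: mem[0x0d..0x11] <- [43 f9 5f 73 45]
D2: mem[0x02..0x09] <- [11 a3 8a 43 f9 5f 73 45]
D3: mem[0x0c..0x11] <- [c8 d4 11 a3 8a 43]
query mem[0x09]=0x45, mem[0x16]=0x11, mem[0x0e]=0x11, mem[0x03]=0xa3

MEM[0x09,0x16,0x0e,0x03] = 45 11 11 a3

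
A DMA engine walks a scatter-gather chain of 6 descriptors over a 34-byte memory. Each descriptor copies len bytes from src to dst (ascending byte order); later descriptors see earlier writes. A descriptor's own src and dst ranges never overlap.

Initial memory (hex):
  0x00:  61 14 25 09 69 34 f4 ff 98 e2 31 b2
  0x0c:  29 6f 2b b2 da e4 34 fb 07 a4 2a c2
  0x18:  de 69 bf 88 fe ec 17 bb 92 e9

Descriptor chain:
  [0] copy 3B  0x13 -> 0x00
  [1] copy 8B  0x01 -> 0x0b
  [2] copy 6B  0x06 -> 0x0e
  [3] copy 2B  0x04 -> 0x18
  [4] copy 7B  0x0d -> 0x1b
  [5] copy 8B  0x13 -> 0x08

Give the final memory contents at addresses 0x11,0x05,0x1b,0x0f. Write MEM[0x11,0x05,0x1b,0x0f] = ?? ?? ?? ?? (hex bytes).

[0] 0x13->0x00 len=3 : fb 07 a4
[1] 0x01->0x0b len=8 : 07 a4 09 69 34 f4 ff 98
[2] 0x06->0x0e len=6 : f4 ff 98 e2 31 07
[3] 0x04->0x18 len=2 : 69 34
[4] 0x0d->0x1b len=7 : 09 f4 ff 98 e2 31 07
[5] 0x13->0x08 len=8 : 07 07 a4 2a c2 69 34 bf
query mem[0x11]=0xe2, mem[0x05]=0x34, mem[0x1b]=0x09, mem[0x0f]=0xbf

MEM[0x11,0x05,0x1b,0x0f] = e2 34 09 bf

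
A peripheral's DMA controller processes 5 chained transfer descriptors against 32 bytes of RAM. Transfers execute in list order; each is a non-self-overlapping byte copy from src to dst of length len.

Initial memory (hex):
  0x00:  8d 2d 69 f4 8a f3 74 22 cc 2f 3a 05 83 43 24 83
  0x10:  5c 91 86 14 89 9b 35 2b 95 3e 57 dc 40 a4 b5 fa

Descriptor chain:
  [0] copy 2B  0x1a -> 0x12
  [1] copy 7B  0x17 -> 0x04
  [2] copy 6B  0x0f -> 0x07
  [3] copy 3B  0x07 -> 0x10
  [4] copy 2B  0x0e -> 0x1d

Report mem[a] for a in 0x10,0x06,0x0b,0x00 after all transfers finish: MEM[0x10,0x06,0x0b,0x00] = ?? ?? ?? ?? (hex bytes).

#0 dst[0x12+2] := {0x57,0xdc}
#1 dst[0x04+7] := {0x2b,0x95,0x3e,0x57,0xdc,0x40,0xa4}
#2 dst[0x07+6] := {0x83,0x5c,0x91,0x57,0xdc,0x89}
#3 dst[0x10+3] := {0x83,0x5c,0x91}
#4 dst[0x1d+2] := {0x24,0x83}
query mem[0x10]=0x83, mem[0x06]=0x3e, mem[0x0b]=0xdc, mem[0x00]=0x8d

MEM[0x10,0x06,0x0b,0x00] = 83 3e dc 8d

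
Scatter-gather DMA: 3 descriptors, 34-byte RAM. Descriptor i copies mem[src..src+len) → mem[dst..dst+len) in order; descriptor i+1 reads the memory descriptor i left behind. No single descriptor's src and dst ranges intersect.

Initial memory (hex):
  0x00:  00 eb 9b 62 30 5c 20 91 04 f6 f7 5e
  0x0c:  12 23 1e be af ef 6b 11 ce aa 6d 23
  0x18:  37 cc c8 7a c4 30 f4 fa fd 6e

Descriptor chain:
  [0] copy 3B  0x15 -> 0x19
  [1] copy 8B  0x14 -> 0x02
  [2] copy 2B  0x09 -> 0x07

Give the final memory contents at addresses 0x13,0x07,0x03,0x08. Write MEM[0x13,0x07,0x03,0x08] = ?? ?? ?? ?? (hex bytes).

D0: mem[0x19..0x1b] <- [aa 6d 23]
D1: mem[0x02..0x09] <- [ce aa 6d 23 37 aa 6d 23]
D2: mem[0x07..0x08] <- [23 f7]
query mem[0x13]=0x11, mem[0x07]=0x23, mem[0x03]=0xaa, mem[0x08]=0xf7

MEM[0x13,0x07,0x03,0x08] = 11 23 aa f7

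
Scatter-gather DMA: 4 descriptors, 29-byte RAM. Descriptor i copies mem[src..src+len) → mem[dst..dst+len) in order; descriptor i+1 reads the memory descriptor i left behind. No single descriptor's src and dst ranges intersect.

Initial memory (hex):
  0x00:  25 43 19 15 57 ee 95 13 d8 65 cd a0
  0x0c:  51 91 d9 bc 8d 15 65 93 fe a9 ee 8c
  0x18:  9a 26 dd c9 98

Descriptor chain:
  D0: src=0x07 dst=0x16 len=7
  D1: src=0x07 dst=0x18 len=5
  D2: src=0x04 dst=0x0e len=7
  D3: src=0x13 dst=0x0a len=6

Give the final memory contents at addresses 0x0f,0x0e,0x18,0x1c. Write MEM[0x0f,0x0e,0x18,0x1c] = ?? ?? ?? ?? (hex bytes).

  after D0: wrote 7B at 0x16 = 13d865cda05191
  after D1: wrote 5B at 0x18 = 13d865cda0
  after D2: wrote 7B at 0x0e = 57ee9513d865cd
  after D3: wrote 6B at 0x0a = 65cda913d813
query mem[0x0f]=0x13, mem[0x0e]=0xd8, mem[0x18]=0x13, mem[0x1c]=0xa0

MEM[0x0f,0x0e,0x18,0x1c] = 13 d8 13 a0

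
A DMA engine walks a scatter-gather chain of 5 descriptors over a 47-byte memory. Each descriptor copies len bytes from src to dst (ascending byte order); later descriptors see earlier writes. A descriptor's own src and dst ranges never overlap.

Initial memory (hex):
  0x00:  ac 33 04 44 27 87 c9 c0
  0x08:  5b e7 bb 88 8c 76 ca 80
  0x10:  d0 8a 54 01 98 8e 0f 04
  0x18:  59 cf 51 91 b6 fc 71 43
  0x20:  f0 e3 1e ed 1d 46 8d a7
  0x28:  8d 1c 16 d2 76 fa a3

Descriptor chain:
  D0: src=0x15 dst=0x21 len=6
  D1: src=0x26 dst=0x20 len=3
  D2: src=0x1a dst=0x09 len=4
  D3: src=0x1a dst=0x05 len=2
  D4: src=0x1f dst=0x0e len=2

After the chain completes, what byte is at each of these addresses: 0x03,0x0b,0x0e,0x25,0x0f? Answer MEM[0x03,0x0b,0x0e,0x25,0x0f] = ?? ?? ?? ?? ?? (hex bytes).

MEM[0x03,0x0b,0x0e,0x25,0x0f] = 44 b6 43 cf 51

[0] 0x15->0x21 len=6 : 8e 0f 04 59 cf 51
[1] 0x26->0x20 len=3 : 51 a7 8d
[2] 0x1a->0x09 len=4 : 51 91 b6 fc
[3] 0x1a->0x05 len=2 : 51 91
[4] 0x1f->0x0e len=2 : 43 51
query mem[0x03]=0x44, mem[0x0b]=0xb6, mem[0x0e]=0x43, mem[0x25]=0xcf, mem[0x0f]=0x51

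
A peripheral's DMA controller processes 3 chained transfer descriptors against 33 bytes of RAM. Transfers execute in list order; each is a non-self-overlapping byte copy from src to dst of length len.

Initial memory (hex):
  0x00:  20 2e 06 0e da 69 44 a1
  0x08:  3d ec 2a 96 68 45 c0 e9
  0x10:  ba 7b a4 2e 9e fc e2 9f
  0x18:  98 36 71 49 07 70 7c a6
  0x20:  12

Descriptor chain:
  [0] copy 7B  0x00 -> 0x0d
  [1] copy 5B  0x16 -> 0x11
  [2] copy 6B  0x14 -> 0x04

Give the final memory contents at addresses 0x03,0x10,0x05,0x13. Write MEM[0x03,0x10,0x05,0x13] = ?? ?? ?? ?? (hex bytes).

D0: mem[0x0d..0x13] <- [20 2e 06 0e da 69 44]
D1: mem[0x11..0x15] <- [e2 9f 98 36 71]
D2: mem[0x04..0x09] <- [36 71 e2 9f 98 36]
query mem[0x03]=0x0e, mem[0x10]=0x0e, mem[0x05]=0x71, mem[0x13]=0x98

MEM[0x03,0x10,0x05,0x13] = 0e 0e 71 98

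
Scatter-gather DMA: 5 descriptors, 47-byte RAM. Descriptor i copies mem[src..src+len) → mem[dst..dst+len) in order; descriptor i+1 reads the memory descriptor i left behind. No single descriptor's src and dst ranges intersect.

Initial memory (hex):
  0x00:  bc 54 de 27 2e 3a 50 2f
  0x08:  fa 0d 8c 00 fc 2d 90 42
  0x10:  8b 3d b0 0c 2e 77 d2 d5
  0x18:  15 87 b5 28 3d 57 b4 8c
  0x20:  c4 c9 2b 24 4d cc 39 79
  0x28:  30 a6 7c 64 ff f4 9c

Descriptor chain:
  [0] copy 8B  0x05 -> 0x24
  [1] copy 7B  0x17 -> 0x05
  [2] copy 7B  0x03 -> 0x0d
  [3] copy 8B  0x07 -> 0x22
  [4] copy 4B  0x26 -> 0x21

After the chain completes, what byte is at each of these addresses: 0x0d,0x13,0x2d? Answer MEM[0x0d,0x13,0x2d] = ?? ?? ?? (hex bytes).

MEM[0x0d,0x13,0x2d] = 27 28 f4

D0: mem[0x24..0x2b] <- [3a 50 2f fa 0d 8c 00 fc]
D1: mem[0x05..0x0b] <- [d5 15 87 b5 28 3d 57]
D2: mem[0x0d..0x13] <- [27 2e d5 15 87 b5 28]
D3: mem[0x22..0x29] <- [87 b5 28 3d 57 fc 27 2e]
D4: mem[0x21..0x24] <- [57 fc 27 2e]
query mem[0x0d]=0x27, mem[0x13]=0x28, mem[0x2d]=0xf4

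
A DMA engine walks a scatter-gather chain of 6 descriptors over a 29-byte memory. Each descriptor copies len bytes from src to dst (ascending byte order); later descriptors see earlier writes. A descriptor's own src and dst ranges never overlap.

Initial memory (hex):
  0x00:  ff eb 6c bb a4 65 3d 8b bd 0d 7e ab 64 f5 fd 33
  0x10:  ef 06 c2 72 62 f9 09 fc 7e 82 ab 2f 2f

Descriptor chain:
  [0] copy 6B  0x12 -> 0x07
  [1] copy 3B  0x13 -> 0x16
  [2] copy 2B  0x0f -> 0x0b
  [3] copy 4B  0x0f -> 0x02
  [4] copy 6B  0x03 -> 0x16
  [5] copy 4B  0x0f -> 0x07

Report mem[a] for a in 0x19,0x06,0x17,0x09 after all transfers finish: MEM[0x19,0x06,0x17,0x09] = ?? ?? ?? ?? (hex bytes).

#0 dst[0x07+6] := {0xc2,0x72,0x62,0xf9,0x09,0xfc}
#1 dst[0x16+3] := {0x72,0x62,0xf9}
#2 dst[0x0b+2] := {0x33,0xef}
#3 dst[0x02+4] := {0x33,0xef,0x06,0xc2}
#4 dst[0x16+6] := {0xef,0x06,0xc2,0x3d,0xc2,0x72}
#5 dst[0x07+4] := {0x33,0xef,0x06,0xc2}
query mem[0x19]=0x3d, mem[0x06]=0x3d, mem[0x17]=0x06, mem[0x09]=0x06

MEM[0x19,0x06,0x17,0x09] = 3d 3d 06 06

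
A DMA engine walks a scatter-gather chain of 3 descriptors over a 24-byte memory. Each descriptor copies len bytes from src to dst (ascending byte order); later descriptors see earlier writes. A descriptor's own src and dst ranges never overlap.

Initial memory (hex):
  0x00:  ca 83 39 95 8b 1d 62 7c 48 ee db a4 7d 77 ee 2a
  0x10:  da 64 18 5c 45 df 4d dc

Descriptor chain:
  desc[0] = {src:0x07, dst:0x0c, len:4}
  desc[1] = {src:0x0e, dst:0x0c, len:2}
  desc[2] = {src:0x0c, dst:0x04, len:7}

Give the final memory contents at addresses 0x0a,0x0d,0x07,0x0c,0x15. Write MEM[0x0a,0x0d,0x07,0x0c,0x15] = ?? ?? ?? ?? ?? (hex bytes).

#0 dst[0x0c+4] := {0x7c,0x48,0xee,0xdb}
#1 dst[0x0c+2] := {0xee,0xdb}
#2 dst[0x04+7] := {0xee,0xdb,0xee,0xdb,0xda,0x64,0x18}
query mem[0x0a]=0x18, mem[0x0d]=0xdb, mem[0x07]=0xdb, mem[0x0c]=0xee, mem[0x15]=0xdf

MEM[0x0a,0x0d,0x07,0x0c,0x15] = 18 db db ee df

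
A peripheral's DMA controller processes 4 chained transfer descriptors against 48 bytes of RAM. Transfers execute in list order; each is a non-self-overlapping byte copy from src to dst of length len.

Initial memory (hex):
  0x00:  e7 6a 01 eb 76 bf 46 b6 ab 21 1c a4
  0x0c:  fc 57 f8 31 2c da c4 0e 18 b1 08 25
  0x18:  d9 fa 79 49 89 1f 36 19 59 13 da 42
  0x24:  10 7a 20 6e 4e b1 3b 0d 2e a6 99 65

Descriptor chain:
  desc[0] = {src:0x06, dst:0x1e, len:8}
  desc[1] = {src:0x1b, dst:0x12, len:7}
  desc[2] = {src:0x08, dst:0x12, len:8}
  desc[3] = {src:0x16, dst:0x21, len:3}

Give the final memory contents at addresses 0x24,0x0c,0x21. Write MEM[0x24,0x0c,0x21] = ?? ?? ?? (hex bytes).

[0] 0x06->0x1e len=8 : 46 b6 ab 21 1c a4 fc 57
[1] 0x1b->0x12 len=7 : 49 89 1f 46 b6 ab 21
[2] 0x08->0x12 len=8 : ab 21 1c a4 fc 57 f8 31
[3] 0x16->0x21 len=3 : fc 57 f8
query mem[0x24]=0xfc, mem[0x0c]=0xfc, mem[0x21]=0xfc

MEM[0x24,0x0c,0x21] = fc fc fc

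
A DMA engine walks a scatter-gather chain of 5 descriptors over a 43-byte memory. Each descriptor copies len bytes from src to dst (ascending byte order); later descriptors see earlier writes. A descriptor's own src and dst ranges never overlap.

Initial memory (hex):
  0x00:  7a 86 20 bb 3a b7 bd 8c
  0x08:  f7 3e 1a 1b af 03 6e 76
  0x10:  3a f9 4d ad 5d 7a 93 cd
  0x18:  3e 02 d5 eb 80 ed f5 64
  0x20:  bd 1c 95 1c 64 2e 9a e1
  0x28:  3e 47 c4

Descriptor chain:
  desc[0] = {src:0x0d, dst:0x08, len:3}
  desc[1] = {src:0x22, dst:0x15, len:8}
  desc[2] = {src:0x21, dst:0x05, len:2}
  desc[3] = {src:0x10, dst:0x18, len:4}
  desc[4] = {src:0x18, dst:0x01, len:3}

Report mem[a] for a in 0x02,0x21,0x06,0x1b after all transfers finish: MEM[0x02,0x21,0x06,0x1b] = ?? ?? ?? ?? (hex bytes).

MEM[0x02,0x21,0x06,0x1b] = f9 1c 95 ad

[0] 0x0d->0x08 len=3 : 03 6e 76
[1] 0x22->0x15 len=8 : 95 1c 64 2e 9a e1 3e 47
[2] 0x21->0x05 len=2 : 1c 95
[3] 0x10->0x18 len=4 : 3a f9 4d ad
[4] 0x18->0x01 len=3 : 3a f9 4d
query mem[0x02]=0xf9, mem[0x21]=0x1c, mem[0x06]=0x95, mem[0x1b]=0xad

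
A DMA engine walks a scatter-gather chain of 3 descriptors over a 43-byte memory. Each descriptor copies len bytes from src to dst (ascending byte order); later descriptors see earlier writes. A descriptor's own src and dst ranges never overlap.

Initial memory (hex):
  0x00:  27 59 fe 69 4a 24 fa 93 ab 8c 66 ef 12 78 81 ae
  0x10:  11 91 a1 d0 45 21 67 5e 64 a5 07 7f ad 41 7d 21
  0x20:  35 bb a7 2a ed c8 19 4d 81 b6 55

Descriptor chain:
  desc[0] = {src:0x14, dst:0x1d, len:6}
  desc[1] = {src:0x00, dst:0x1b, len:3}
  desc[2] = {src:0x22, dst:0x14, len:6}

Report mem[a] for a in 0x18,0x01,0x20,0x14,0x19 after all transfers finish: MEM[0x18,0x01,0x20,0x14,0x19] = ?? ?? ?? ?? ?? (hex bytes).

D0: mem[0x1d..0x22] <- [45 21 67 5e 64 a5]
D1: mem[0x1b..0x1d] <- [27 59 fe]
D2: mem[0x14..0x19] <- [a5 2a ed c8 19 4d]
query mem[0x18]=0x19, mem[0x01]=0x59, mem[0x20]=0x5e, mem[0x14]=0xa5, mem[0x19]=0x4d

MEM[0x18,0x01,0x20,0x14,0x19] = 19 59 5e a5 4d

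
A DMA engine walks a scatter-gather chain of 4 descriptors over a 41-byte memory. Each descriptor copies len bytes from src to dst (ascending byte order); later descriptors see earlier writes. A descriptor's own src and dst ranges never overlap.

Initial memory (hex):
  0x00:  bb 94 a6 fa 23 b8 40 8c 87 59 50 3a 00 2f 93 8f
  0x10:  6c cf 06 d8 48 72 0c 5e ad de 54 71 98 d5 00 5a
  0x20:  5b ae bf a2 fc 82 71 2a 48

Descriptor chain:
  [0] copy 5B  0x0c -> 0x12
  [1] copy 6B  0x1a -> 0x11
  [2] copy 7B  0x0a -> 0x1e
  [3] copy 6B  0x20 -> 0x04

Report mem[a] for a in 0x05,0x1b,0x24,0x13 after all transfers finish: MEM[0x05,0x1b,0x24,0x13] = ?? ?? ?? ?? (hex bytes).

MEM[0x05,0x1b,0x24,0x13] = 2f 71 6c 98

#0 dst[0x12+5] := {0x00,0x2f,0x93,0x8f,0x6c}
#1 dst[0x11+6] := {0x54,0x71,0x98,0xd5,0x00,0x5a}
#2 dst[0x1e+7] := {0x50,0x3a,0x00,0x2f,0x93,0x8f,0x6c}
#3 dst[0x04+6] := {0x00,0x2f,0x93,0x8f,0x6c,0x82}
query mem[0x05]=0x2f, mem[0x1b]=0x71, mem[0x24]=0x6c, mem[0x13]=0x98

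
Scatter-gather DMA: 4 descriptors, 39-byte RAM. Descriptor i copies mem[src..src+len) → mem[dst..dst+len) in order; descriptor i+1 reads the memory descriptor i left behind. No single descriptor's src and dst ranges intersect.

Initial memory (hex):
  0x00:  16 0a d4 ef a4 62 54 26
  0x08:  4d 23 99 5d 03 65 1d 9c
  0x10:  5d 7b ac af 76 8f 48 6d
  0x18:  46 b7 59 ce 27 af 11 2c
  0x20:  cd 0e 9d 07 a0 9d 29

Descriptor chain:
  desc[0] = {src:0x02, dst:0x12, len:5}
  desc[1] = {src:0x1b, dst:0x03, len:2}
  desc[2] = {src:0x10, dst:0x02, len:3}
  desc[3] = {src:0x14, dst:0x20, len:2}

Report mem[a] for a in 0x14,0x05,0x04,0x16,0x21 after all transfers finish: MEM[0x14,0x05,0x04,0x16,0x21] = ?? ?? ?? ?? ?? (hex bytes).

MEM[0x14,0x05,0x04,0x16,0x21] = a4 62 d4 54 62

  after D0: wrote 5B at 0x12 = d4efa46254
  after D1: wrote 2B at 0x03 = ce27
  after D2: wrote 3B at 0x02 = 5d7bd4
  after D3: wrote 2B at 0x20 = a462
query mem[0x14]=0xa4, mem[0x05]=0x62, mem[0x04]=0xd4, mem[0x16]=0x54, mem[0x21]=0x62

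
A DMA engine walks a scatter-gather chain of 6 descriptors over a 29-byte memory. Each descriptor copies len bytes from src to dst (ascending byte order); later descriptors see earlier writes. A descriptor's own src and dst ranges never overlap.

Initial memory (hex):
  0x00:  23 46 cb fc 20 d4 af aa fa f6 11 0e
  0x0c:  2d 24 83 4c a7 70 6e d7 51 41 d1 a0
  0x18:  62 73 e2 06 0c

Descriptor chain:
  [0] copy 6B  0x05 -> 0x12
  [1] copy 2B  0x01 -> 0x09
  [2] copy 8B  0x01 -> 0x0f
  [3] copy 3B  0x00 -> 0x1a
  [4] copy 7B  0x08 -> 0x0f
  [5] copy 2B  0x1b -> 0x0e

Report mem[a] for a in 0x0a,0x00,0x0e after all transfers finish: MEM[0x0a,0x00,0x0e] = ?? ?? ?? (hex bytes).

MEM[0x0a,0x00,0x0e] = cb 23 46

[0] 0x05->0x12 len=6 : d4 af aa fa f6 11
[1] 0x01->0x09 len=2 : 46 cb
[2] 0x01->0x0f len=8 : 46 cb fc 20 d4 af aa fa
[3] 0x00->0x1a len=3 : 23 46 cb
[4] 0x08->0x0f len=7 : fa 46 cb 0e 2d 24 83
[5] 0x1b->0x0e len=2 : 46 cb
query mem[0x0a]=0xcb, mem[0x00]=0x23, mem[0x0e]=0x46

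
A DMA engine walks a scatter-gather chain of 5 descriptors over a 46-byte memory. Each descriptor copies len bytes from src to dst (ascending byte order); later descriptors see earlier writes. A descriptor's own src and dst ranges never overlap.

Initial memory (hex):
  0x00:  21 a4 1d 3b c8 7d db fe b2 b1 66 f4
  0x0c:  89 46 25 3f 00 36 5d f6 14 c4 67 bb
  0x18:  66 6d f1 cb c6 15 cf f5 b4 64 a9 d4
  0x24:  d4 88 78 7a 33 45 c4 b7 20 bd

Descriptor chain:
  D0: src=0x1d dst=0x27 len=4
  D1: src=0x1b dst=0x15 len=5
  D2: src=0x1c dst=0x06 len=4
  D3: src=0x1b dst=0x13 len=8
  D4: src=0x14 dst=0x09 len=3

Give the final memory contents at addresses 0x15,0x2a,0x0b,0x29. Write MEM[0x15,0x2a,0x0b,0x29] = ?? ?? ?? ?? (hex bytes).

MEM[0x15,0x2a,0x0b,0x29] = 15 b4 cf f5

[0] 0x1d->0x27 len=4 : 15 cf f5 b4
[1] 0x1b->0x15 len=5 : cb c6 15 cf f5
[2] 0x1c->0x06 len=4 : c6 15 cf f5
[3] 0x1b->0x13 len=8 : cb c6 15 cf f5 b4 64 a9
[4] 0x14->0x09 len=3 : c6 15 cf
query mem[0x15]=0x15, mem[0x2a]=0xb4, mem[0x0b]=0xcf, mem[0x29]=0xf5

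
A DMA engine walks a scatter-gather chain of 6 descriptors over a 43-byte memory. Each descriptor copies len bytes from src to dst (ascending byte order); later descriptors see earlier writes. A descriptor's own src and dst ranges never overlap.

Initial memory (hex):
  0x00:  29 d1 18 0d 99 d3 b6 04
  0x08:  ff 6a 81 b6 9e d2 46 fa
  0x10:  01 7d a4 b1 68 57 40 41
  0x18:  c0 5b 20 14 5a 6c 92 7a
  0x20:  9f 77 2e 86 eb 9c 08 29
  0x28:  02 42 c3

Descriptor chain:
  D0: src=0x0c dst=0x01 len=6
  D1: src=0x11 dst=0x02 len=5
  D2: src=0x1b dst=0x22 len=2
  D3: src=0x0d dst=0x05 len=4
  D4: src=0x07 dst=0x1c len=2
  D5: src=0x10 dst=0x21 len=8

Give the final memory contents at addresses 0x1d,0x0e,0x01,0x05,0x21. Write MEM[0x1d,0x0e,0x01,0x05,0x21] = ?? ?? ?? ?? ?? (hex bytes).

  after D0: wrote 6B at 0x01 = 9ed246fa017d
  after D1: wrote 5B at 0x02 = 7da4b16857
  after D2: wrote 2B at 0x22 = 145a
  after D3: wrote 4B at 0x05 = d246fa01
  after D4: wrote 2B at 0x1c = fa01
  after D5: wrote 8B at 0x21 = 017da4b168574041
query mem[0x1d]=0x01, mem[0x0e]=0x46, mem[0x01]=0x9e, mem[0x05]=0xd2, mem[0x21]=0x01

MEM[0x1d,0x0e,0x01,0x05,0x21] = 01 46 9e d2 01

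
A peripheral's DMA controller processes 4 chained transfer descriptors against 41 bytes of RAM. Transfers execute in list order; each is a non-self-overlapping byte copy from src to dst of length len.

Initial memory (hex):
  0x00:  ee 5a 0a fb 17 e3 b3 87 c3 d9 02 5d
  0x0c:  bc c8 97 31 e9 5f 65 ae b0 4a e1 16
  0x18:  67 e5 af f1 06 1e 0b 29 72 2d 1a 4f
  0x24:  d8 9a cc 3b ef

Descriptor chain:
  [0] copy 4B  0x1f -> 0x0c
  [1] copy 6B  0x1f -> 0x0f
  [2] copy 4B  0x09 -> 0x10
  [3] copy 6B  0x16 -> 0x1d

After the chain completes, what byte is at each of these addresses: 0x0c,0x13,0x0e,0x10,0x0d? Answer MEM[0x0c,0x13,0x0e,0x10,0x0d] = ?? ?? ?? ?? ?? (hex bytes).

MEM[0x0c,0x13,0x0e,0x10,0x0d] = 29 29 2d d9 72

  after D0: wrote 4B at 0x0c = 29722d1a
  after D1: wrote 6B at 0x0f = 29722d1a4fd8
  after D2: wrote 4B at 0x10 = d9025d29
  after D3: wrote 6B at 0x1d = e11667e5aff1
query mem[0x0c]=0x29, mem[0x13]=0x29, mem[0x0e]=0x2d, mem[0x10]=0xd9, mem[0x0d]=0x72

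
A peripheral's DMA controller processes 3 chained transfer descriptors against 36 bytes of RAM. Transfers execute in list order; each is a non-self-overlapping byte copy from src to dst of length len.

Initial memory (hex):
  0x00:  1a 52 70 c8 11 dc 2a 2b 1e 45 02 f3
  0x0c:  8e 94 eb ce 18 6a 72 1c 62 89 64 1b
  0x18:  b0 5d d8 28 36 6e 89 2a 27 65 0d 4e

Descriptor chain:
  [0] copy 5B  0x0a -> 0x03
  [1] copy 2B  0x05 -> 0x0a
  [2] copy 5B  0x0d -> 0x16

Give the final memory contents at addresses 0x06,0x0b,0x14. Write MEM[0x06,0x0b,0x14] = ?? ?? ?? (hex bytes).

  after D0: wrote 5B at 0x03 = 02f38e94eb
  after D1: wrote 2B at 0x0a = 8e94
  after D2: wrote 5B at 0x16 = 94ebce186a
query mem[0x06]=0x94, mem[0x0b]=0x94, mem[0x14]=0x62

MEM[0x06,0x0b,0x14] = 94 94 62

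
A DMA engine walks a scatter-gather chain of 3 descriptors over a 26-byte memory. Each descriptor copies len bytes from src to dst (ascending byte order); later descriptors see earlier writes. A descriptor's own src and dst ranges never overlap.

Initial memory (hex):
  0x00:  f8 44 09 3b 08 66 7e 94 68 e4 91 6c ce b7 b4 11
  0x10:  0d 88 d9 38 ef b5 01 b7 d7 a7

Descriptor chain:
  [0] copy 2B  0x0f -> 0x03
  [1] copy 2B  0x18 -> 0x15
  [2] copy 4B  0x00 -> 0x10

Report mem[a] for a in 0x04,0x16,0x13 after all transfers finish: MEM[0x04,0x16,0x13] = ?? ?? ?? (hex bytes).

#0 dst[0x03+2] := {0x11,0x0d}
#1 dst[0x15+2] := {0xd7,0xa7}
#2 dst[0x10+4] := {0xf8,0x44,0x09,0x11}
query mem[0x04]=0x0d, mem[0x16]=0xa7, mem[0x13]=0x11

MEM[0x04,0x16,0x13] = 0d a7 11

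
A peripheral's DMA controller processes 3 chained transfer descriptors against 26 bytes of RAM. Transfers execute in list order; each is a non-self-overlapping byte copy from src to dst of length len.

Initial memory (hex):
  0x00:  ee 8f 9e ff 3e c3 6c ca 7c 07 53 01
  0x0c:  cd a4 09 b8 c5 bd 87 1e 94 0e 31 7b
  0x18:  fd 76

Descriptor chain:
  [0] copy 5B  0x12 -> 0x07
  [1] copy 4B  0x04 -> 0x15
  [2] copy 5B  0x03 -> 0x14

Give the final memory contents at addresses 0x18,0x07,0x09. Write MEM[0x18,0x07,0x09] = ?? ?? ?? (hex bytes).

#0 dst[0x07+5] := {0x87,0x1e,0x94,0x0e,0x31}
#1 dst[0x15+4] := {0x3e,0xc3,0x6c,0x87}
#2 dst[0x14+5] := {0xff,0x3e,0xc3,0x6c,0x87}
query mem[0x18]=0x87, mem[0x07]=0x87, mem[0x09]=0x94

MEM[0x18,0x07,0x09] = 87 87 94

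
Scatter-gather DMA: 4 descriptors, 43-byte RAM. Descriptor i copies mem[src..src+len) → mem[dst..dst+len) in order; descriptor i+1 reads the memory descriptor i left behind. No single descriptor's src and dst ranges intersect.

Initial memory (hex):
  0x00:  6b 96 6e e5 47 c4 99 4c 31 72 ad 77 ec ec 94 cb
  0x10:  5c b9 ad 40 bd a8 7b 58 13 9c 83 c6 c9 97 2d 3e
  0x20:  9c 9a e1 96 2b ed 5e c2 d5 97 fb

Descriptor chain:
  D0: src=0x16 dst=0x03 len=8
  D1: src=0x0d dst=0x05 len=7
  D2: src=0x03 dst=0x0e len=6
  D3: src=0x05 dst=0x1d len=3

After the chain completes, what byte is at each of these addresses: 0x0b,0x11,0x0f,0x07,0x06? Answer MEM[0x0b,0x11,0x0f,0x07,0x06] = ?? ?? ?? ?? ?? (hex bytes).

  after D0: wrote 8B at 0x03 = 7b58139c83c6c997
  after D1: wrote 7B at 0x05 = ec94cb5cb9ad40
  after D2: wrote 6B at 0x0e = 7b58ec94cb5c
  after D3: wrote 3B at 0x1d = ec94cb
query mem[0x0b]=0x40, mem[0x11]=0x94, mem[0x0f]=0x58, mem[0x07]=0xcb, mem[0x06]=0x94

MEM[0x0b,0x11,0x0f,0x07,0x06] = 40 94 58 cb 94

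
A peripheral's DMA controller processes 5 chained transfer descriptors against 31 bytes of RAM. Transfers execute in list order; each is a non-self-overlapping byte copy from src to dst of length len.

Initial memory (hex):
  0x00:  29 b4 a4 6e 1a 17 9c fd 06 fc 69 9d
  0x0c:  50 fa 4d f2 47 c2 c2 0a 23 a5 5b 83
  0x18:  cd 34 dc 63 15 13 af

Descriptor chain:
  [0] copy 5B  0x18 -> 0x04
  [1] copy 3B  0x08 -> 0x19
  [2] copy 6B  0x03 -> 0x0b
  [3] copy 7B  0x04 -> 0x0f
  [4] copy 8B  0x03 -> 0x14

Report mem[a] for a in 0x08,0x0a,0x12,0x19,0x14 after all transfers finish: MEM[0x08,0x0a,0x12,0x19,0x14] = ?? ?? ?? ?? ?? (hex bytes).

MEM[0x08,0x0a,0x12,0x19,0x14] = 15 69 63 15 6e

#0 dst[0x04+5] := {0xcd,0x34,0xdc,0x63,0x15}
#1 dst[0x19+3] := {0x15,0xfc,0x69}
#2 dst[0x0b+6] := {0x6e,0xcd,0x34,0xdc,0x63,0x15}
#3 dst[0x0f+7] := {0xcd,0x34,0xdc,0x63,0x15,0xfc,0x69}
#4 dst[0x14+8] := {0x6e,0xcd,0x34,0xdc,0x63,0x15,0xfc,0x69}
query mem[0x08]=0x15, mem[0x0a]=0x69, mem[0x12]=0x63, mem[0x19]=0x15, mem[0x14]=0x6e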